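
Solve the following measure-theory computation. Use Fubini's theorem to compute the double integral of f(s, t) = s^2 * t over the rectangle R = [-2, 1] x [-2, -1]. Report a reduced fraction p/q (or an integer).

f(s, t) is a tensor product of a function of s and a function of t, and both factors are bounded continuous (hence Lebesgue integrable) on the rectangle, so Fubini's theorem applies:
  integral_R f d(m x m) = (integral_a1^b1 s^2 ds) * (integral_a2^b2 t dt).
Inner integral in s: integral_{-2}^{1} s^2 ds = (1^3 - (-2)^3)/3
  = 3.
Inner integral in t: integral_{-2}^{-1} t dt = ((-1)^2 - (-2)^2)/2
  = -3/2.
Product: (3) * (-3/2) = -9/2.

-9/2


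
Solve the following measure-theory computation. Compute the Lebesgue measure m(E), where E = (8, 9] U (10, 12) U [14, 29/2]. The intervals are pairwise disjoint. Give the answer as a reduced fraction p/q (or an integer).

For pairwise disjoint intervals, m(union_i I_i) = sum_i m(I_i),
and m is invariant under swapping open/closed endpoints (single points have measure 0).
So m(E) = sum_i (b_i - a_i).
  I_1 has length 9 - 8 = 1.
  I_2 has length 12 - 10 = 2.
  I_3 has length 29/2 - 14 = 1/2.
Summing:
  m(E) = 1 + 2 + 1/2 = 7/2.

7/2


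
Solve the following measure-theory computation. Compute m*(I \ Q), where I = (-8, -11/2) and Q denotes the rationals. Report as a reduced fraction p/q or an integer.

The interval I = (-8, -11/2) has m(I) = -11/2 - (-8) = 5/2 (endpoints are measure-zero, so open/closed/half-open agree). Write I = (I cap Q) u (I \ Q). The rationals in I are countable, so m*(I cap Q) = 0 (cover each rational by intervals whose total length is arbitrarily small). By countable subadditivity m*(I) <= m*(I cap Q) + m*(I \ Q), hence m*(I \ Q) >= m(I) = 5/2. The reverse inequality m*(I \ Q) <= m*(I) = 5/2 is trivial since (I \ Q) is a subset of I. Therefore m*(I \ Q) = 5/2.

5/2


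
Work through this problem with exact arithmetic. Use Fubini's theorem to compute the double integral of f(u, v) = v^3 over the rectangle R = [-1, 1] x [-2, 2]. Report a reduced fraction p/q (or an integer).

f(u, v) is a tensor product of a function of u and a function of v, and both factors are bounded continuous (hence Lebesgue integrable) on the rectangle, so Fubini's theorem applies:
  integral_R f d(m x m) = (integral_a1^b1 1 du) * (integral_a2^b2 v^3 dv).
Inner integral in u: integral_{-1}^{1} 1 du = (1^1 - (-1)^1)/1
  = 2.
Inner integral in v: integral_{-2}^{2} v^3 dv = (2^4 - (-2)^4)/4
  = 0.
Product: (2) * (0) = 0.

0


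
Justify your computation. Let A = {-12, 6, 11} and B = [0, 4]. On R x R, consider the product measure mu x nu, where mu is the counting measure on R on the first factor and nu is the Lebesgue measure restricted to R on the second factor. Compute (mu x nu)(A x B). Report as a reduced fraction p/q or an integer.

For a measurable rectangle A x B, the product measure satisfies
  (mu x nu)(A x B) = mu(A) * nu(B).
  mu(A) = 3.
  nu(B) = 4.
  (mu x nu)(A x B) = 3 * 4 = 12.

12


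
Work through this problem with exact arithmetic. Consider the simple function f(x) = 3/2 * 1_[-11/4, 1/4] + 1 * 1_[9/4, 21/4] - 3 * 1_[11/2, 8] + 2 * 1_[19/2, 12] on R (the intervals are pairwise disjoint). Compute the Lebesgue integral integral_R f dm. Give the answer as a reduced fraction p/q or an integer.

For a simple function f = sum_i c_i * 1_{A_i} with disjoint A_i,
  integral f dm = sum_i c_i * m(A_i).
Lengths of the A_i:
  m(A_1) = 1/4 - (-11/4) = 3.
  m(A_2) = 21/4 - 9/4 = 3.
  m(A_3) = 8 - 11/2 = 5/2.
  m(A_4) = 12 - 19/2 = 5/2.
Contributions c_i * m(A_i):
  (3/2) * (3) = 9/2.
  (1) * (3) = 3.
  (-3) * (5/2) = -15/2.
  (2) * (5/2) = 5.
Total: 9/2 + 3 - 15/2 + 5 = 5.

5


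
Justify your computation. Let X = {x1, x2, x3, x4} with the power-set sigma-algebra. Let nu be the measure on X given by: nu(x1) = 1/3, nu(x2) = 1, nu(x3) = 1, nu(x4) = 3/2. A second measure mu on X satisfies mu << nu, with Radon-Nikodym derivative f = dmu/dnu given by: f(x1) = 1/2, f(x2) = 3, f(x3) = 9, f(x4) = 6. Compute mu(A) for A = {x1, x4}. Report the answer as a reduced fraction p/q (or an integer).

By the defining property of the Radon-Nikodym derivative, for every measurable set A,
  mu(A) = integral_A f dnu.
Since nu is a discrete measure concentrated on the atoms of X, the integral over A reduces to the sum
  mu(A) = sum_{x in A} f(x) * nu({x}).
Computing each term:
  x1: f(x1) * nu(x1) = 1/2 * 1/3 = 1/6.
  x4: f(x4) * nu(x4) = 6 * 3/2 = 9.
Summing: mu(A) = 1/6 + 9 = 55/6.

55/6


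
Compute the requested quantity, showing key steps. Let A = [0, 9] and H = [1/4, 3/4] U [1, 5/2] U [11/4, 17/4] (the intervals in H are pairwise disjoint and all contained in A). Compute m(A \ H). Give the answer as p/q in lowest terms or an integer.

The ambient interval has length m(A) = 9 - 0 = 9.
Since the holes are disjoint and sit inside A, by finite additivity
  m(H) = sum_i (b_i - a_i), and m(A \ H) = m(A) - m(H).
Computing the hole measures:
  m(H_1) = 3/4 - 1/4 = 1/2.
  m(H_2) = 5/2 - 1 = 3/2.
  m(H_3) = 17/4 - 11/4 = 3/2.
Summed: m(H) = 1/2 + 3/2 + 3/2 = 7/2.
So m(A \ H) = 9 - 7/2 = 11/2.

11/2


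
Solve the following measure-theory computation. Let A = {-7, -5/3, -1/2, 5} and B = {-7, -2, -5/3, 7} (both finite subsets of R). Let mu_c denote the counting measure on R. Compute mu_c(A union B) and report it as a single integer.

Counting measure on a finite set equals cardinality. By inclusion-exclusion, |A union B| = |A| + |B| - |A cap B|.
|A| = 4, |B| = 4, |A cap B| = 2.
So mu_c(A union B) = 4 + 4 - 2 = 6.

6


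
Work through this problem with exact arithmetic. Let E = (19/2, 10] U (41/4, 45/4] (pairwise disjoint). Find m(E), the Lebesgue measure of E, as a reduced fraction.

For pairwise disjoint intervals, m(union_i I_i) = sum_i m(I_i),
and m is invariant under swapping open/closed endpoints (single points have measure 0).
So m(E) = sum_i (b_i - a_i).
  I_1 has length 10 - 19/2 = 1/2.
  I_2 has length 45/4 - 41/4 = 1.
Summing:
  m(E) = 1/2 + 1 = 3/2.

3/2


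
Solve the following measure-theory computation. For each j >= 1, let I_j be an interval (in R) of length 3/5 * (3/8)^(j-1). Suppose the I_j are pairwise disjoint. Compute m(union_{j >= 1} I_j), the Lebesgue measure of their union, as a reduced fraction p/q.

By countable additivity of the Lebesgue measure on pairwise disjoint measurable sets,
  m(union_{j >= 1} I_j) = sum_{j >= 1} m(I_j) = sum_{j >= 1} a * r^(j-1),
  with a = 3/5 and r = 3/8.
Since 0 < r = 3/8 < 1, the geometric series converges:
  sum_{j >= 1} a * r^(j-1) = a / (1 - r).
  = 3/5 / (1 - 3/8)
  = 3/5 / (5/8)
  = 24/25.

24/25


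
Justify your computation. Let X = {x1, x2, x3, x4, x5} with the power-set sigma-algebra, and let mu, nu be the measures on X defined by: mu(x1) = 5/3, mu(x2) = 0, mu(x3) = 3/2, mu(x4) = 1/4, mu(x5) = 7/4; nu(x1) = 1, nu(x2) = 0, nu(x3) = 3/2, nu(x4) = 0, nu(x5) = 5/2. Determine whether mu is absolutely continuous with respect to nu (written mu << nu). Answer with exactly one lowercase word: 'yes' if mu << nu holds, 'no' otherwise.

mu << nu means: every nu-null measurable set is also mu-null; equivalently, for every atom x, if nu({x}) = 0 then mu({x}) = 0.
Checking each atom:
  x1: nu = 1 > 0 -> no constraint.
  x2: nu = 0, mu = 0 -> consistent with mu << nu.
  x3: nu = 3/2 > 0 -> no constraint.
  x4: nu = 0, mu = 1/4 > 0 -> violates mu << nu.
  x5: nu = 5/2 > 0 -> no constraint.
The atom(s) x4 violate the condition (nu = 0 but mu > 0). Therefore mu is NOT absolutely continuous w.r.t. nu.

no


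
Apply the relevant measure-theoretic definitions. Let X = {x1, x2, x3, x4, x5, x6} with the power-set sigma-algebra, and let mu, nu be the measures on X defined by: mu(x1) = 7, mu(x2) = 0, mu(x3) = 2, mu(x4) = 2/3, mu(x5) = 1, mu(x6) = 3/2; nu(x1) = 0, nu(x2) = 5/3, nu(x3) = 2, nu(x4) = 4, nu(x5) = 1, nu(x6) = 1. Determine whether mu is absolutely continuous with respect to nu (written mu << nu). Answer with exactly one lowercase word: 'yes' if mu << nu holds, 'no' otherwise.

mu << nu means: every nu-null measurable set is also mu-null; equivalently, for every atom x, if nu({x}) = 0 then mu({x}) = 0.
Checking each atom:
  x1: nu = 0, mu = 7 > 0 -> violates mu << nu.
  x2: nu = 5/3 > 0 -> no constraint.
  x3: nu = 2 > 0 -> no constraint.
  x4: nu = 4 > 0 -> no constraint.
  x5: nu = 1 > 0 -> no constraint.
  x6: nu = 1 > 0 -> no constraint.
The atom(s) x1 violate the condition (nu = 0 but mu > 0). Therefore mu is NOT absolutely continuous w.r.t. nu.

no


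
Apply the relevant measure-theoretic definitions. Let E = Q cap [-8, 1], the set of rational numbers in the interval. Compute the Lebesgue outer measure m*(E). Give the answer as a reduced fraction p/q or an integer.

The set Q cap [-8, 1] is countable (a subset of the countable set Q). Lebesgue outer measure of any countable set is 0: each singleton {q} has m*({q}) = 0, and by countable subadditivity m*(union_k {q_k}) <= sum_k m*({q_k}) = sum_k 0 = 0. The reverse inequality m*(E) >= 0 is automatic. So m*(Q cap [-8, 1]) = 0.

0


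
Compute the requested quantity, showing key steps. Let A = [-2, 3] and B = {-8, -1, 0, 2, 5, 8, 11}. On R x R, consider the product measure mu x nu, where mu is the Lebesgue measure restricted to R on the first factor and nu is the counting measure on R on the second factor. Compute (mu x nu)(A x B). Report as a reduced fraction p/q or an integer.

For a measurable rectangle A x B, the product measure satisfies
  (mu x nu)(A x B) = mu(A) * nu(B).
  mu(A) = 5.
  nu(B) = 7.
  (mu x nu)(A x B) = 5 * 7 = 35.

35


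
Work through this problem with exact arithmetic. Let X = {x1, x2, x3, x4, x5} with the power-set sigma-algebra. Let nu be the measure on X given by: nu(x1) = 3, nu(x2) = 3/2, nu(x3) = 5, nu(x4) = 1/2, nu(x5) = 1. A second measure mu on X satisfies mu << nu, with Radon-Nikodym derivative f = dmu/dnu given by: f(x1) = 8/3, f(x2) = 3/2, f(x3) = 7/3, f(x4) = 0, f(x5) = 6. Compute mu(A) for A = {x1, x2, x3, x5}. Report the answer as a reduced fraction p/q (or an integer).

By the defining property of the Radon-Nikodym derivative, for every measurable set A,
  mu(A) = integral_A f dnu.
Since nu is a discrete measure concentrated on the atoms of X, the integral over A reduces to the sum
  mu(A) = sum_{x in A} f(x) * nu({x}).
Computing each term:
  x1: f(x1) * nu(x1) = 8/3 * 3 = 8.
  x2: f(x2) * nu(x2) = 3/2 * 3/2 = 9/4.
  x3: f(x3) * nu(x3) = 7/3 * 5 = 35/3.
  x5: f(x5) * nu(x5) = 6 * 1 = 6.
Summing: mu(A) = 8 + 9/4 + 35/3 + 6 = 335/12.

335/12


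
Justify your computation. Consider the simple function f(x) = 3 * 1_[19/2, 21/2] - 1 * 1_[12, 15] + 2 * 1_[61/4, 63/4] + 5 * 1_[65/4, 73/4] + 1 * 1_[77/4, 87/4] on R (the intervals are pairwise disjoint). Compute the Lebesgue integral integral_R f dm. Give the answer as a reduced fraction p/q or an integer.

For a simple function f = sum_i c_i * 1_{A_i} with disjoint A_i,
  integral f dm = sum_i c_i * m(A_i).
Lengths of the A_i:
  m(A_1) = 21/2 - 19/2 = 1.
  m(A_2) = 15 - 12 = 3.
  m(A_3) = 63/4 - 61/4 = 1/2.
  m(A_4) = 73/4 - 65/4 = 2.
  m(A_5) = 87/4 - 77/4 = 5/2.
Contributions c_i * m(A_i):
  (3) * (1) = 3.
  (-1) * (3) = -3.
  (2) * (1/2) = 1.
  (5) * (2) = 10.
  (1) * (5/2) = 5/2.
Total: 3 - 3 + 1 + 10 + 5/2 = 27/2.

27/2


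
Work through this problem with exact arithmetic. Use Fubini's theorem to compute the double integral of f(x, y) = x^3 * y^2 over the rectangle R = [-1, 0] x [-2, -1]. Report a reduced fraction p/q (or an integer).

f(x, y) is a tensor product of a function of x and a function of y, and both factors are bounded continuous (hence Lebesgue integrable) on the rectangle, so Fubini's theorem applies:
  integral_R f d(m x m) = (integral_a1^b1 x^3 dx) * (integral_a2^b2 y^2 dy).
Inner integral in x: integral_{-1}^{0} x^3 dx = (0^4 - (-1)^4)/4
  = -1/4.
Inner integral in y: integral_{-2}^{-1} y^2 dy = ((-1)^3 - (-2)^3)/3
  = 7/3.
Product: (-1/4) * (7/3) = -7/12.

-7/12


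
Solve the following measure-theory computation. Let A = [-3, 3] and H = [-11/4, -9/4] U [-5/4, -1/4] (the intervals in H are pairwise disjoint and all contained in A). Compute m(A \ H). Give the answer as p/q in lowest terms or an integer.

The ambient interval has length m(A) = 3 - (-3) = 6.
Since the holes are disjoint and sit inside A, by finite additivity
  m(H) = sum_i (b_i - a_i), and m(A \ H) = m(A) - m(H).
Computing the hole measures:
  m(H_1) = -9/4 - (-11/4) = 1/2.
  m(H_2) = -1/4 - (-5/4) = 1.
Summed: m(H) = 1/2 + 1 = 3/2.
So m(A \ H) = 6 - 3/2 = 9/2.

9/2


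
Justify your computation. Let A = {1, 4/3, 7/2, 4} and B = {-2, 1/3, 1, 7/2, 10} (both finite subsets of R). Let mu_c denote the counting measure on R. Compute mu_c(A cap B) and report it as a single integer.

Counting measure on a finite set equals cardinality. mu_c(A cap B) = |A cap B| (elements appearing in both).
Enumerating the elements of A that also lie in B gives 2 element(s).
So mu_c(A cap B) = 2.

2


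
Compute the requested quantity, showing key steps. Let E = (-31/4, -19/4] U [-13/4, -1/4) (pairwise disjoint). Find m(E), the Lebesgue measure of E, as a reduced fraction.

For pairwise disjoint intervals, m(union_i I_i) = sum_i m(I_i),
and m is invariant under swapping open/closed endpoints (single points have measure 0).
So m(E) = sum_i (b_i - a_i).
  I_1 has length -19/4 - (-31/4) = 3.
  I_2 has length -1/4 - (-13/4) = 3.
Summing:
  m(E) = 3 + 3 = 6.

6


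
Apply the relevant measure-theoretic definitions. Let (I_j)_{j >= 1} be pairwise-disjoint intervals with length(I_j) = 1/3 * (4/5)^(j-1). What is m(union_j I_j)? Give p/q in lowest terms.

By countable additivity of the Lebesgue measure on pairwise disjoint measurable sets,
  m(union_{j >= 1} I_j) = sum_{j >= 1} m(I_j) = sum_{j >= 1} a * r^(j-1),
  with a = 1/3 and r = 4/5.
Since 0 < r = 4/5 < 1, the geometric series converges:
  sum_{j >= 1} a * r^(j-1) = a / (1 - r).
  = 1/3 / (1 - 4/5)
  = 1/3 / (1/5)
  = 5/3.

5/3


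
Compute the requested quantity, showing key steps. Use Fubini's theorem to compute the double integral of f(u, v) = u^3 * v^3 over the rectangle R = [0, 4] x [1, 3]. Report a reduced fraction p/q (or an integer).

f(u, v) is a tensor product of a function of u and a function of v, and both factors are bounded continuous (hence Lebesgue integrable) on the rectangle, so Fubini's theorem applies:
  integral_R f d(m x m) = (integral_a1^b1 u^3 du) * (integral_a2^b2 v^3 dv).
Inner integral in u: integral_{0}^{4} u^3 du = (4^4 - 0^4)/4
  = 64.
Inner integral in v: integral_{1}^{3} v^3 dv = (3^4 - 1^4)/4
  = 20.
Product: (64) * (20) = 1280.

1280


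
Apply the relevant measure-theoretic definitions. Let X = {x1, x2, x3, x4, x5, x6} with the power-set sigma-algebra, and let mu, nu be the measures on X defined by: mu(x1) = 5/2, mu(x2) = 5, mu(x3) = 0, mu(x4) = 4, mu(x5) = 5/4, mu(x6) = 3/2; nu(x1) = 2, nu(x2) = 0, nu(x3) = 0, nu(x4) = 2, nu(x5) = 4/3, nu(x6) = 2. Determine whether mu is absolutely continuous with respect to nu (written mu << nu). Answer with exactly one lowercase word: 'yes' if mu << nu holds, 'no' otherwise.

mu << nu means: every nu-null measurable set is also mu-null; equivalently, for every atom x, if nu({x}) = 0 then mu({x}) = 0.
Checking each atom:
  x1: nu = 2 > 0 -> no constraint.
  x2: nu = 0, mu = 5 > 0 -> violates mu << nu.
  x3: nu = 0, mu = 0 -> consistent with mu << nu.
  x4: nu = 2 > 0 -> no constraint.
  x5: nu = 4/3 > 0 -> no constraint.
  x6: nu = 2 > 0 -> no constraint.
The atom(s) x2 violate the condition (nu = 0 but mu > 0). Therefore mu is NOT absolutely continuous w.r.t. nu.

no


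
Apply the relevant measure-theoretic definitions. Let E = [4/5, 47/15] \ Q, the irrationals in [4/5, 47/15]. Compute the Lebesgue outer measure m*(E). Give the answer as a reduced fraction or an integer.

The interval I = [4/5, 47/15] has m(I) = 47/15 - 4/5 = 7/3 (endpoints are measure-zero, so open/closed/half-open agree). Write I = (I cap Q) u (I \ Q). The rationals in I are countable, so m*(I cap Q) = 0 (cover each rational by intervals whose total length is arbitrarily small). By countable subadditivity m*(I) <= m*(I cap Q) + m*(I \ Q), hence m*(I \ Q) >= m(I) = 7/3. The reverse inequality m*(I \ Q) <= m*(I) = 7/3 is trivial since (I \ Q) is a subset of I. Therefore m*(I \ Q) = 7/3.

7/3


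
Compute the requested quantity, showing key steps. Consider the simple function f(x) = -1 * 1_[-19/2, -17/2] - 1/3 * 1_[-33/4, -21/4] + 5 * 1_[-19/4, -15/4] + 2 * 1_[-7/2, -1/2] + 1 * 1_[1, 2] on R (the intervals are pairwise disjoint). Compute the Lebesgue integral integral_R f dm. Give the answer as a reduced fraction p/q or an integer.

For a simple function f = sum_i c_i * 1_{A_i} with disjoint A_i,
  integral f dm = sum_i c_i * m(A_i).
Lengths of the A_i:
  m(A_1) = -17/2 - (-19/2) = 1.
  m(A_2) = -21/4 - (-33/4) = 3.
  m(A_3) = -15/4 - (-19/4) = 1.
  m(A_4) = -1/2 - (-7/2) = 3.
  m(A_5) = 2 - 1 = 1.
Contributions c_i * m(A_i):
  (-1) * (1) = -1.
  (-1/3) * (3) = -1.
  (5) * (1) = 5.
  (2) * (3) = 6.
  (1) * (1) = 1.
Total: -1 - 1 + 5 + 6 + 1 = 10.

10


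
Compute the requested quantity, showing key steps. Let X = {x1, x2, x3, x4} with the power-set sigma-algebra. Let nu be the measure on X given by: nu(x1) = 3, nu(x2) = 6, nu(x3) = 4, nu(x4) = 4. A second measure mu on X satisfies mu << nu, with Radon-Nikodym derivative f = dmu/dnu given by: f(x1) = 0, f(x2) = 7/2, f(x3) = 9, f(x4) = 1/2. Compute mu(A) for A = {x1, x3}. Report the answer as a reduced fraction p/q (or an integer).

By the defining property of the Radon-Nikodym derivative, for every measurable set A,
  mu(A) = integral_A f dnu.
Since nu is a discrete measure concentrated on the atoms of X, the integral over A reduces to the sum
  mu(A) = sum_{x in A} f(x) * nu({x}).
Computing each term:
  x1: f(x1) * nu(x1) = 0 * 3 = 0.
  x3: f(x3) * nu(x3) = 9 * 4 = 36.
Summing: mu(A) = 0 + 36 = 36.

36


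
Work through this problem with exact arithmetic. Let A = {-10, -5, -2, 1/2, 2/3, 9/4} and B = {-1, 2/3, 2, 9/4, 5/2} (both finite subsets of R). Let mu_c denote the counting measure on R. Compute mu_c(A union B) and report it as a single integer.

Counting measure on a finite set equals cardinality. By inclusion-exclusion, |A union B| = |A| + |B| - |A cap B|.
|A| = 6, |B| = 5, |A cap B| = 2.
So mu_c(A union B) = 6 + 5 - 2 = 9.

9


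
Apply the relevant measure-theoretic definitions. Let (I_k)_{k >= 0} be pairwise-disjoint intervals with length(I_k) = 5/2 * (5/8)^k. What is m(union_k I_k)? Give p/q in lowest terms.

By countable additivity of the Lebesgue measure on pairwise disjoint measurable sets,
  m(union_{k >= 0} I_k) = sum_{k >= 0} m(I_k) = sum_{k >= 0} a * r^k,
  with a = 5/2 and r = 5/8.
Since 0 < r = 5/8 < 1, the geometric series converges:
  sum_{k >= 0} a * r^k = a / (1 - r).
  = 5/2 / (1 - 5/8)
  = 5/2 / (3/8)
  = 20/3.

20/3


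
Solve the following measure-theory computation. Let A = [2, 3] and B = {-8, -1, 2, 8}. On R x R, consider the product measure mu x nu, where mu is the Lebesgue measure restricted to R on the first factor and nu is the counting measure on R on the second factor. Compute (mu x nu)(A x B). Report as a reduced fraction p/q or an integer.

For a measurable rectangle A x B, the product measure satisfies
  (mu x nu)(A x B) = mu(A) * nu(B).
  mu(A) = 1.
  nu(B) = 4.
  (mu x nu)(A x B) = 1 * 4 = 4.

4


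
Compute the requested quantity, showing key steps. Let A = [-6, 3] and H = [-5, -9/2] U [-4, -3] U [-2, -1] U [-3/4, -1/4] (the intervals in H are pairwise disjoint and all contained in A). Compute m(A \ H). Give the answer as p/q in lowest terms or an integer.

The ambient interval has length m(A) = 3 - (-6) = 9.
Since the holes are disjoint and sit inside A, by finite additivity
  m(H) = sum_i (b_i - a_i), and m(A \ H) = m(A) - m(H).
Computing the hole measures:
  m(H_1) = -9/2 - (-5) = 1/2.
  m(H_2) = -3 - (-4) = 1.
  m(H_3) = -1 - (-2) = 1.
  m(H_4) = -1/4 - (-3/4) = 1/2.
Summed: m(H) = 1/2 + 1 + 1 + 1/2 = 3.
So m(A \ H) = 9 - 3 = 6.

6


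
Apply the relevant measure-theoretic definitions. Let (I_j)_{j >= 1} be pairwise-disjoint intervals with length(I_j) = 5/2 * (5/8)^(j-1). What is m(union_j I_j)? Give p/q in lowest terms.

By countable additivity of the Lebesgue measure on pairwise disjoint measurable sets,
  m(union_{j >= 1} I_j) = sum_{j >= 1} m(I_j) = sum_{j >= 1} a * r^(j-1),
  with a = 5/2 and r = 5/8.
Since 0 < r = 5/8 < 1, the geometric series converges:
  sum_{j >= 1} a * r^(j-1) = a / (1 - r).
  = 5/2 / (1 - 5/8)
  = 5/2 / (3/8)
  = 20/3.

20/3


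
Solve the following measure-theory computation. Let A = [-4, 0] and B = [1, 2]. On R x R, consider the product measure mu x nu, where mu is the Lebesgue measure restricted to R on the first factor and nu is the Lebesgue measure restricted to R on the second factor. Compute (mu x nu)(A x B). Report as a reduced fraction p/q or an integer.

For a measurable rectangle A x B, the product measure satisfies
  (mu x nu)(A x B) = mu(A) * nu(B).
  mu(A) = 4.
  nu(B) = 1.
  (mu x nu)(A x B) = 4 * 1 = 4.

4


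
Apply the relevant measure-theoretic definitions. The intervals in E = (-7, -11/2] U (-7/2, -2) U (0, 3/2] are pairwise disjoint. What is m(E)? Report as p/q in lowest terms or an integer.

For pairwise disjoint intervals, m(union_i I_i) = sum_i m(I_i),
and m is invariant under swapping open/closed endpoints (single points have measure 0).
So m(E) = sum_i (b_i - a_i).
  I_1 has length -11/2 - (-7) = 3/2.
  I_2 has length -2 - (-7/2) = 3/2.
  I_3 has length 3/2 - 0 = 3/2.
Summing:
  m(E) = 3/2 + 3/2 + 3/2 = 9/2.

9/2


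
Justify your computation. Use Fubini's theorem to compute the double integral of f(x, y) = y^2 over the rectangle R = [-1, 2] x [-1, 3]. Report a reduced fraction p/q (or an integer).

f(x, y) is a tensor product of a function of x and a function of y, and both factors are bounded continuous (hence Lebesgue integrable) on the rectangle, so Fubini's theorem applies:
  integral_R f d(m x m) = (integral_a1^b1 1 dx) * (integral_a2^b2 y^2 dy).
Inner integral in x: integral_{-1}^{2} 1 dx = (2^1 - (-1)^1)/1
  = 3.
Inner integral in y: integral_{-1}^{3} y^2 dy = (3^3 - (-1)^3)/3
  = 28/3.
Product: (3) * (28/3) = 28.

28


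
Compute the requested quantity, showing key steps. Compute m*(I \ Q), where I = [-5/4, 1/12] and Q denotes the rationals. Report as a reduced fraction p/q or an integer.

The interval I = [-5/4, 1/12] has m(I) = 1/12 - (-5/4) = 4/3 (endpoints are measure-zero, so open/closed/half-open agree). Write I = (I cap Q) u (I \ Q). The rationals in I are countable, so m*(I cap Q) = 0 (cover each rational by intervals whose total length is arbitrarily small). By countable subadditivity m*(I) <= m*(I cap Q) + m*(I \ Q), hence m*(I \ Q) >= m(I) = 4/3. The reverse inequality m*(I \ Q) <= m*(I) = 4/3 is trivial since (I \ Q) is a subset of I. Therefore m*(I \ Q) = 4/3.

4/3


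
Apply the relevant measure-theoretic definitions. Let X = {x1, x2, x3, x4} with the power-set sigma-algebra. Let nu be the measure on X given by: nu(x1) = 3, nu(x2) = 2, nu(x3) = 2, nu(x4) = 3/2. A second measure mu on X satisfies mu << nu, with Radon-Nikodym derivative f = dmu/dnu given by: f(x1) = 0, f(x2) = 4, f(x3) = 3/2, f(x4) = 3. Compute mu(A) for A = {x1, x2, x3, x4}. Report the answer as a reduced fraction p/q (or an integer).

By the defining property of the Radon-Nikodym derivative, for every measurable set A,
  mu(A) = integral_A f dnu.
Since nu is a discrete measure concentrated on the atoms of X, the integral over A reduces to the sum
  mu(A) = sum_{x in A} f(x) * nu({x}).
Computing each term:
  x1: f(x1) * nu(x1) = 0 * 3 = 0.
  x2: f(x2) * nu(x2) = 4 * 2 = 8.
  x3: f(x3) * nu(x3) = 3/2 * 2 = 3.
  x4: f(x4) * nu(x4) = 3 * 3/2 = 9/2.
Summing: mu(A) = 0 + 8 + 3 + 9/2 = 31/2.

31/2


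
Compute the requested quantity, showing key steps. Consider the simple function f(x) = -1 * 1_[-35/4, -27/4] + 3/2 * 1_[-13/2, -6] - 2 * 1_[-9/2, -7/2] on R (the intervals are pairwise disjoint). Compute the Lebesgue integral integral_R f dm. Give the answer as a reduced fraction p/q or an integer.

For a simple function f = sum_i c_i * 1_{A_i} with disjoint A_i,
  integral f dm = sum_i c_i * m(A_i).
Lengths of the A_i:
  m(A_1) = -27/4 - (-35/4) = 2.
  m(A_2) = -6 - (-13/2) = 1/2.
  m(A_3) = -7/2 - (-9/2) = 1.
Contributions c_i * m(A_i):
  (-1) * (2) = -2.
  (3/2) * (1/2) = 3/4.
  (-2) * (1) = -2.
Total: -2 + 3/4 - 2 = -13/4.

-13/4


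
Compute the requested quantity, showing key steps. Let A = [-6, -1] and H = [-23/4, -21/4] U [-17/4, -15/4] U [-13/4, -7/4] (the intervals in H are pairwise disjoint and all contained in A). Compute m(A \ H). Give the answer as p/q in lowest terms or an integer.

The ambient interval has length m(A) = -1 - (-6) = 5.
Since the holes are disjoint and sit inside A, by finite additivity
  m(H) = sum_i (b_i - a_i), and m(A \ H) = m(A) - m(H).
Computing the hole measures:
  m(H_1) = -21/4 - (-23/4) = 1/2.
  m(H_2) = -15/4 - (-17/4) = 1/2.
  m(H_3) = -7/4 - (-13/4) = 3/2.
Summed: m(H) = 1/2 + 1/2 + 3/2 = 5/2.
So m(A \ H) = 5 - 5/2 = 5/2.

5/2


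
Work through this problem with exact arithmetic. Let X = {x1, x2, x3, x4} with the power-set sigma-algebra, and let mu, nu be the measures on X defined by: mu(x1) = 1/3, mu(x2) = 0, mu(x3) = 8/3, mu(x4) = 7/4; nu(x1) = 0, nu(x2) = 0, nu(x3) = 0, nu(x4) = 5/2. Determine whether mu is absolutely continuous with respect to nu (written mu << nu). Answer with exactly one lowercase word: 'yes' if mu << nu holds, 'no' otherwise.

mu << nu means: every nu-null measurable set is also mu-null; equivalently, for every atom x, if nu({x}) = 0 then mu({x}) = 0.
Checking each atom:
  x1: nu = 0, mu = 1/3 > 0 -> violates mu << nu.
  x2: nu = 0, mu = 0 -> consistent with mu << nu.
  x3: nu = 0, mu = 8/3 > 0 -> violates mu << nu.
  x4: nu = 5/2 > 0 -> no constraint.
The atom(s) x1, x3 violate the condition (nu = 0 but mu > 0). Therefore mu is NOT absolutely continuous w.r.t. nu.

no


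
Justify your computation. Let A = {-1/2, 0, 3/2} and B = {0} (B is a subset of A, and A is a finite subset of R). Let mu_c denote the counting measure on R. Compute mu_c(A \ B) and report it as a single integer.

Counting measure assigns mu_c(E) = |E| (number of elements) when E is finite. For B subset A, A \ B is the set of elements of A not in B, so |A \ B| = |A| - |B|.
|A| = 3, |B| = 1, so mu_c(A \ B) = 3 - 1 = 2.

2


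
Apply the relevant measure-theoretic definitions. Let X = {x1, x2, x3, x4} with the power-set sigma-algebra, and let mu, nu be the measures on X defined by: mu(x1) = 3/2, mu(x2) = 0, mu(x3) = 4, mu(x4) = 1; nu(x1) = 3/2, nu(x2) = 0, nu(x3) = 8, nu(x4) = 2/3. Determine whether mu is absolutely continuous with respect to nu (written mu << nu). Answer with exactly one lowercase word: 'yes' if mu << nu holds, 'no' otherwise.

mu << nu means: every nu-null measurable set is also mu-null; equivalently, for every atom x, if nu({x}) = 0 then mu({x}) = 0.
Checking each atom:
  x1: nu = 3/2 > 0 -> no constraint.
  x2: nu = 0, mu = 0 -> consistent with mu << nu.
  x3: nu = 8 > 0 -> no constraint.
  x4: nu = 2/3 > 0 -> no constraint.
No atom violates the condition. Therefore mu << nu.

yes


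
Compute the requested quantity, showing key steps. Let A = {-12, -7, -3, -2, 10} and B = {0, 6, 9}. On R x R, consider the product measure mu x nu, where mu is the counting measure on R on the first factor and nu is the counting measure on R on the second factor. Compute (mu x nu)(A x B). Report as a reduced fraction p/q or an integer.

For a measurable rectangle A x B, the product measure satisfies
  (mu x nu)(A x B) = mu(A) * nu(B).
  mu(A) = 5.
  nu(B) = 3.
  (mu x nu)(A x B) = 5 * 3 = 15.

15


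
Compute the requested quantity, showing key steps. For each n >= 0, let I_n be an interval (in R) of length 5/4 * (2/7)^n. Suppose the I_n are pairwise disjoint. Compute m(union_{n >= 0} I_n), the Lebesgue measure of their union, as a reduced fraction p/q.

By countable additivity of the Lebesgue measure on pairwise disjoint measurable sets,
  m(union_{n >= 0} I_n) = sum_{n >= 0} m(I_n) = sum_{n >= 0} a * r^n,
  with a = 5/4 and r = 2/7.
Since 0 < r = 2/7 < 1, the geometric series converges:
  sum_{n >= 0} a * r^n = a / (1 - r).
  = 5/4 / (1 - 2/7)
  = 5/4 / (5/7)
  = 7/4.

7/4


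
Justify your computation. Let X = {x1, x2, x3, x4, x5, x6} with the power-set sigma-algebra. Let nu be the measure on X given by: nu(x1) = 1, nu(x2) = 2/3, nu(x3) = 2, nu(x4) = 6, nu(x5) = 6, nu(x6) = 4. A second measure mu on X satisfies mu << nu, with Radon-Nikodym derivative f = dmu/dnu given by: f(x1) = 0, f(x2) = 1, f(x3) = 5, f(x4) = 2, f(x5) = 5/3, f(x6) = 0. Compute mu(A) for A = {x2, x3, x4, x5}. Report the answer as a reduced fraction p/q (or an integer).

By the defining property of the Radon-Nikodym derivative, for every measurable set A,
  mu(A) = integral_A f dnu.
Since nu is a discrete measure concentrated on the atoms of X, the integral over A reduces to the sum
  mu(A) = sum_{x in A} f(x) * nu({x}).
Computing each term:
  x2: f(x2) * nu(x2) = 1 * 2/3 = 2/3.
  x3: f(x3) * nu(x3) = 5 * 2 = 10.
  x4: f(x4) * nu(x4) = 2 * 6 = 12.
  x5: f(x5) * nu(x5) = 5/3 * 6 = 10.
Summing: mu(A) = 2/3 + 10 + 12 + 10 = 98/3.

98/3


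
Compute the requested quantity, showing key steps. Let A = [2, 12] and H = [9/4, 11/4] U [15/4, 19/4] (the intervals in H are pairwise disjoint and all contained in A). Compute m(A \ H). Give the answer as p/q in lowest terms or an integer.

The ambient interval has length m(A) = 12 - 2 = 10.
Since the holes are disjoint and sit inside A, by finite additivity
  m(H) = sum_i (b_i - a_i), and m(A \ H) = m(A) - m(H).
Computing the hole measures:
  m(H_1) = 11/4 - 9/4 = 1/2.
  m(H_2) = 19/4 - 15/4 = 1.
Summed: m(H) = 1/2 + 1 = 3/2.
So m(A \ H) = 10 - 3/2 = 17/2.

17/2


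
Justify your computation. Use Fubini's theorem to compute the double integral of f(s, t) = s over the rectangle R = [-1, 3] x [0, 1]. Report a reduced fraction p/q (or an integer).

f(s, t) is a tensor product of a function of s and a function of t, and both factors are bounded continuous (hence Lebesgue integrable) on the rectangle, so Fubini's theorem applies:
  integral_R f d(m x m) = (integral_a1^b1 s ds) * (integral_a2^b2 1 dt).
Inner integral in s: integral_{-1}^{3} s ds = (3^2 - (-1)^2)/2
  = 4.
Inner integral in t: integral_{0}^{1} 1 dt = (1^1 - 0^1)/1
  = 1.
Product: (4) * (1) = 4.

4


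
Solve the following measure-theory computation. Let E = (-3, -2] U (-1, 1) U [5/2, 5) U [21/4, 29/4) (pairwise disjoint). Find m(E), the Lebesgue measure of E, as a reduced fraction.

For pairwise disjoint intervals, m(union_i I_i) = sum_i m(I_i),
and m is invariant under swapping open/closed endpoints (single points have measure 0).
So m(E) = sum_i (b_i - a_i).
  I_1 has length -2 - (-3) = 1.
  I_2 has length 1 - (-1) = 2.
  I_3 has length 5 - 5/2 = 5/2.
  I_4 has length 29/4 - 21/4 = 2.
Summing:
  m(E) = 1 + 2 + 5/2 + 2 = 15/2.

15/2


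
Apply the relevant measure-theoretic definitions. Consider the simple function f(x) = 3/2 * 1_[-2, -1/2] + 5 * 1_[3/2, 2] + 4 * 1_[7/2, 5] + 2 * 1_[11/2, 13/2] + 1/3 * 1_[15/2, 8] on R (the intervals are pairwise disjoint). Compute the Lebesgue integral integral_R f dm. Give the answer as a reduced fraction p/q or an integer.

For a simple function f = sum_i c_i * 1_{A_i} with disjoint A_i,
  integral f dm = sum_i c_i * m(A_i).
Lengths of the A_i:
  m(A_1) = -1/2 - (-2) = 3/2.
  m(A_2) = 2 - 3/2 = 1/2.
  m(A_3) = 5 - 7/2 = 3/2.
  m(A_4) = 13/2 - 11/2 = 1.
  m(A_5) = 8 - 15/2 = 1/2.
Contributions c_i * m(A_i):
  (3/2) * (3/2) = 9/4.
  (5) * (1/2) = 5/2.
  (4) * (3/2) = 6.
  (2) * (1) = 2.
  (1/3) * (1/2) = 1/6.
Total: 9/4 + 5/2 + 6 + 2 + 1/6 = 155/12.

155/12


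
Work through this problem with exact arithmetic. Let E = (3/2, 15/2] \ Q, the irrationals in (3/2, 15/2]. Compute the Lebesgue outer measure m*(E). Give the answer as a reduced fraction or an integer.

The interval I = (3/2, 15/2] has m(I) = 15/2 - 3/2 = 6 (endpoints are measure-zero, so open/closed/half-open agree). Write I = (I cap Q) u (I \ Q). The rationals in I are countable, so m*(I cap Q) = 0 (cover each rational by intervals whose total length is arbitrarily small). By countable subadditivity m*(I) <= m*(I cap Q) + m*(I \ Q), hence m*(I \ Q) >= m(I) = 6. The reverse inequality m*(I \ Q) <= m*(I) = 6 is trivial since (I \ Q) is a subset of I. Therefore m*(I \ Q) = 6.

6


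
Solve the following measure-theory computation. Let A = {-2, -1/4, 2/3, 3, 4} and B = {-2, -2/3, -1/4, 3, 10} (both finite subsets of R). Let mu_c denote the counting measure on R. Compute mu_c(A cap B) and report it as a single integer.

Counting measure on a finite set equals cardinality. mu_c(A cap B) = |A cap B| (elements appearing in both).
Enumerating the elements of A that also lie in B gives 3 element(s).
So mu_c(A cap B) = 3.

3


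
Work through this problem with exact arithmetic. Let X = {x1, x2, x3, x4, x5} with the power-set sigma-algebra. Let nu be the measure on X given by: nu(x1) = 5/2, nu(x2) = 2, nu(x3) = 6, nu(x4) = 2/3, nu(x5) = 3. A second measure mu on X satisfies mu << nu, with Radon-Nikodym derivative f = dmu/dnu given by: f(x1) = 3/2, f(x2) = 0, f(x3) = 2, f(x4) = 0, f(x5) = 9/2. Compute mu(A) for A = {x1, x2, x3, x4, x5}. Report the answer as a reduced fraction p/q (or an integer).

By the defining property of the Radon-Nikodym derivative, for every measurable set A,
  mu(A) = integral_A f dnu.
Since nu is a discrete measure concentrated on the atoms of X, the integral over A reduces to the sum
  mu(A) = sum_{x in A} f(x) * nu({x}).
Computing each term:
  x1: f(x1) * nu(x1) = 3/2 * 5/2 = 15/4.
  x2: f(x2) * nu(x2) = 0 * 2 = 0.
  x3: f(x3) * nu(x3) = 2 * 6 = 12.
  x4: f(x4) * nu(x4) = 0 * 2/3 = 0.
  x5: f(x5) * nu(x5) = 9/2 * 3 = 27/2.
Summing: mu(A) = 15/4 + 0 + 12 + 0 + 27/2 = 117/4.

117/4


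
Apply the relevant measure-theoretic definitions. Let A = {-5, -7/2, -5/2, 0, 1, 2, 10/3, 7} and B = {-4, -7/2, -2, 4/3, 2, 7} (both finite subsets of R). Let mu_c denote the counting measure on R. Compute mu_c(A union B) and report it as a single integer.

Counting measure on a finite set equals cardinality. By inclusion-exclusion, |A union B| = |A| + |B| - |A cap B|.
|A| = 8, |B| = 6, |A cap B| = 3.
So mu_c(A union B) = 8 + 6 - 3 = 11.

11


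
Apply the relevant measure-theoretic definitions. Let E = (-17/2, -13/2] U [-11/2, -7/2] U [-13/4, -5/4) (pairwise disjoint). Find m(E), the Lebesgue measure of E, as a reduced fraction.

For pairwise disjoint intervals, m(union_i I_i) = sum_i m(I_i),
and m is invariant under swapping open/closed endpoints (single points have measure 0).
So m(E) = sum_i (b_i - a_i).
  I_1 has length -13/2 - (-17/2) = 2.
  I_2 has length -7/2 - (-11/2) = 2.
  I_3 has length -5/4 - (-13/4) = 2.
Summing:
  m(E) = 2 + 2 + 2 = 6.

6


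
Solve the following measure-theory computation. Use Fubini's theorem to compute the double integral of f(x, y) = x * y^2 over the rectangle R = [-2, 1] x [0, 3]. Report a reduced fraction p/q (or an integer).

f(x, y) is a tensor product of a function of x and a function of y, and both factors are bounded continuous (hence Lebesgue integrable) on the rectangle, so Fubini's theorem applies:
  integral_R f d(m x m) = (integral_a1^b1 x dx) * (integral_a2^b2 y^2 dy).
Inner integral in x: integral_{-2}^{1} x dx = (1^2 - (-2)^2)/2
  = -3/2.
Inner integral in y: integral_{0}^{3} y^2 dy = (3^3 - 0^3)/3
  = 9.
Product: (-3/2) * (9) = -27/2.

-27/2


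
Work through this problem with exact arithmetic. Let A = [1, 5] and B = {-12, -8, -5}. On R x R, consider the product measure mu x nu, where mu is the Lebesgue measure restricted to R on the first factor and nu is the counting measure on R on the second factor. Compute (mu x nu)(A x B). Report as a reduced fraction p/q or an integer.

For a measurable rectangle A x B, the product measure satisfies
  (mu x nu)(A x B) = mu(A) * nu(B).
  mu(A) = 4.
  nu(B) = 3.
  (mu x nu)(A x B) = 4 * 3 = 12.

12


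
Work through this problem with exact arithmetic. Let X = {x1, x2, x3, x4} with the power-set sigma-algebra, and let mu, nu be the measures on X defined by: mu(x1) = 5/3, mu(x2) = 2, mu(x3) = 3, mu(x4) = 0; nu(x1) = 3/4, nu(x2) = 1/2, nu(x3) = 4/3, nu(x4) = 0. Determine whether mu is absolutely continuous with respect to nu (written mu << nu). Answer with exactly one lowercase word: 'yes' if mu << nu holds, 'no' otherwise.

mu << nu means: every nu-null measurable set is also mu-null; equivalently, for every atom x, if nu({x}) = 0 then mu({x}) = 0.
Checking each atom:
  x1: nu = 3/4 > 0 -> no constraint.
  x2: nu = 1/2 > 0 -> no constraint.
  x3: nu = 4/3 > 0 -> no constraint.
  x4: nu = 0, mu = 0 -> consistent with mu << nu.
No atom violates the condition. Therefore mu << nu.

yes


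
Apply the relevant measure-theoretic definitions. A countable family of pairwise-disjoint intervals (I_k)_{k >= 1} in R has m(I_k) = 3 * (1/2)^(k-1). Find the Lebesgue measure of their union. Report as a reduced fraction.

By countable additivity of the Lebesgue measure on pairwise disjoint measurable sets,
  m(union_{k >= 1} I_k) = sum_{k >= 1} m(I_k) = sum_{k >= 1} a * r^(k-1),
  with a = 3 and r = 1/2.
Since 0 < r = 1/2 < 1, the geometric series converges:
  sum_{k >= 1} a * r^(k-1) = a / (1 - r).
  = 3 / (1 - 1/2)
  = 3 / (1/2)
  = 6.

6


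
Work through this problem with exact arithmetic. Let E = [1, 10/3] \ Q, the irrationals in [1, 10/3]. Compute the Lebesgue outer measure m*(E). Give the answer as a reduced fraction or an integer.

The interval I = [1, 10/3] has m(I) = 10/3 - 1 = 7/3 (endpoints are measure-zero, so open/closed/half-open agree). Write I = (I cap Q) u (I \ Q). The rationals in I are countable, so m*(I cap Q) = 0 (cover each rational by intervals whose total length is arbitrarily small). By countable subadditivity m*(I) <= m*(I cap Q) + m*(I \ Q), hence m*(I \ Q) >= m(I) = 7/3. The reverse inequality m*(I \ Q) <= m*(I) = 7/3 is trivial since (I \ Q) is a subset of I. Therefore m*(I \ Q) = 7/3.

7/3


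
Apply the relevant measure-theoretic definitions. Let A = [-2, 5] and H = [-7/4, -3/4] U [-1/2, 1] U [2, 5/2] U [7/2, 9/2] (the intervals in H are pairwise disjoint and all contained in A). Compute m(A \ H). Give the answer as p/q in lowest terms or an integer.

The ambient interval has length m(A) = 5 - (-2) = 7.
Since the holes are disjoint and sit inside A, by finite additivity
  m(H) = sum_i (b_i - a_i), and m(A \ H) = m(A) - m(H).
Computing the hole measures:
  m(H_1) = -3/4 - (-7/4) = 1.
  m(H_2) = 1 - (-1/2) = 3/2.
  m(H_3) = 5/2 - 2 = 1/2.
  m(H_4) = 9/2 - 7/2 = 1.
Summed: m(H) = 1 + 3/2 + 1/2 + 1 = 4.
So m(A \ H) = 7 - 4 = 3.

3


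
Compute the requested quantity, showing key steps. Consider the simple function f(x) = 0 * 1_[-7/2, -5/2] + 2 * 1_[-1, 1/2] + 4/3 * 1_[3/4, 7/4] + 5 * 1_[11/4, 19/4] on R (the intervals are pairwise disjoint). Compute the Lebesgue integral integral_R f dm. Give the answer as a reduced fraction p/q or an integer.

For a simple function f = sum_i c_i * 1_{A_i} with disjoint A_i,
  integral f dm = sum_i c_i * m(A_i).
Lengths of the A_i:
  m(A_1) = -5/2 - (-7/2) = 1.
  m(A_2) = 1/2 - (-1) = 3/2.
  m(A_3) = 7/4 - 3/4 = 1.
  m(A_4) = 19/4 - 11/4 = 2.
Contributions c_i * m(A_i):
  (0) * (1) = 0.
  (2) * (3/2) = 3.
  (4/3) * (1) = 4/3.
  (5) * (2) = 10.
Total: 0 + 3 + 4/3 + 10 = 43/3.

43/3


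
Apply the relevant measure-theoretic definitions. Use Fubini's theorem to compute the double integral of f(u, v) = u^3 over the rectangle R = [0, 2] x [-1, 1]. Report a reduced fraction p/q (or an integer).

f(u, v) is a tensor product of a function of u and a function of v, and both factors are bounded continuous (hence Lebesgue integrable) on the rectangle, so Fubini's theorem applies:
  integral_R f d(m x m) = (integral_a1^b1 u^3 du) * (integral_a2^b2 1 dv).
Inner integral in u: integral_{0}^{2} u^3 du = (2^4 - 0^4)/4
  = 4.
Inner integral in v: integral_{-1}^{1} 1 dv = (1^1 - (-1)^1)/1
  = 2.
Product: (4) * (2) = 8.

8


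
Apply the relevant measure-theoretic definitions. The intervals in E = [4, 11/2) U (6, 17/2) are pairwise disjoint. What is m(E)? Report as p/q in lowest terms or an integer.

For pairwise disjoint intervals, m(union_i I_i) = sum_i m(I_i),
and m is invariant under swapping open/closed endpoints (single points have measure 0).
So m(E) = sum_i (b_i - a_i).
  I_1 has length 11/2 - 4 = 3/2.
  I_2 has length 17/2 - 6 = 5/2.
Summing:
  m(E) = 3/2 + 5/2 = 4.

4
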